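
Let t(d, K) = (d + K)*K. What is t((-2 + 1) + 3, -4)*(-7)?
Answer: -56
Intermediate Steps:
t(d, K) = K*(K + d) (t(d, K) = (K + d)*K = K*(K + d))
t((-2 + 1) + 3, -4)*(-7) = -4*(-4 + ((-2 + 1) + 3))*(-7) = -4*(-4 + (-1 + 3))*(-7) = -4*(-4 + 2)*(-7) = -4*(-2)*(-7) = 8*(-7) = -56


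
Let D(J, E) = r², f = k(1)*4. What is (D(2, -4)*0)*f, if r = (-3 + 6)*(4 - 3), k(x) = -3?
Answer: 0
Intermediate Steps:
r = 3 (r = 3*1 = 3)
f = -12 (f = -3*4 = -12)
D(J, E) = 9 (D(J, E) = 3² = 9)
(D(2, -4)*0)*f = (9*0)*(-12) = 0*(-12) = 0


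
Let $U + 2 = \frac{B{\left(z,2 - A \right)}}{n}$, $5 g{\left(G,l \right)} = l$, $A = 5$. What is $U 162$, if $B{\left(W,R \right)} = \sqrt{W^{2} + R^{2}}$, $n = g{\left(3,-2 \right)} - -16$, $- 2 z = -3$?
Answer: $-324 + \frac{405 \sqrt{5}}{26} \approx -289.17$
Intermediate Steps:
$g{\left(G,l \right)} = \frac{l}{5}$
$z = \frac{3}{2}$ ($z = \left(- \frac{1}{2}\right) \left(-3\right) = \frac{3}{2} \approx 1.5$)
$n = \frac{78}{5}$ ($n = \frac{1}{5} \left(-2\right) - -16 = - \frac{2}{5} + 16 = \frac{78}{5} \approx 15.6$)
$B{\left(W,R \right)} = \sqrt{R^{2} + W^{2}}$
$U = -2 + \frac{5 \sqrt{5}}{52}$ ($U = -2 + \frac{\sqrt{\left(2 - 5\right)^{2} + \left(\frac{3}{2}\right)^{2}}}{\frac{78}{5}} = -2 + \sqrt{\left(2 - 5\right)^{2} + \frac{9}{4}} \cdot \frac{5}{78} = -2 + \sqrt{\left(-3\right)^{2} + \frac{9}{4}} \cdot \frac{5}{78} = -2 + \sqrt{9 + \frac{9}{4}} \cdot \frac{5}{78} = -2 + \sqrt{\frac{45}{4}} \cdot \frac{5}{78} = -2 + \frac{3 \sqrt{5}}{2} \cdot \frac{5}{78} = -2 + \frac{5 \sqrt{5}}{52} \approx -1.785$)
$U 162 = \left(-2 + \frac{5 \sqrt{5}}{52}\right) 162 = -324 + \frac{405 \sqrt{5}}{26}$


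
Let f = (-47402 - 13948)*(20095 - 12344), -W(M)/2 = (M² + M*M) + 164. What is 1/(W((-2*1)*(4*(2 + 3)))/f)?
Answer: 237761925/3364 ≈ 70678.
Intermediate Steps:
W(M) = -328 - 4*M² (W(M) = -2*((M² + M*M) + 164) = -2*((M² + M²) + 164) = -2*(2*M² + 164) = -2*(164 + 2*M²) = -328 - 4*M²)
f = -475523850 (f = -61350*7751 = -475523850)
1/(W((-2*1)*(4*(2 + 3)))/f) = 1/((-328 - 4*64*(2 + 3)²)/(-475523850)) = 1/((-328 - 4*(-8*5)²)*(-1/475523850)) = 1/((-328 - 4*(-2*20)²)*(-1/475523850)) = 1/((-328 - 4*(-40)²)*(-1/475523850)) = 1/((-328 - 4*1600)*(-1/475523850)) = 1/((-328 - 6400)*(-1/475523850)) = 1/(-6728*(-1/475523850)) = 1/(3364/237761925) = 237761925/3364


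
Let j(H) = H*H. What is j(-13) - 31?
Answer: 138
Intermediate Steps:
j(H) = H²
j(-13) - 31 = (-13)² - 31 = 169 - 31 = 138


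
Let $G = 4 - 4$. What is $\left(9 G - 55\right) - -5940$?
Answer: $5885$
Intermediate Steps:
$G = 0$ ($G = 4 - 4 = 0$)
$\left(9 G - 55\right) - -5940 = \left(9 \cdot 0 - 55\right) - -5940 = \left(0 - 55\right) + 5940 = -55 + 5940 = 5885$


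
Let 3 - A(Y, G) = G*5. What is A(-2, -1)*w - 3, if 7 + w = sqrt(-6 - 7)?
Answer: -59 + 8*I*sqrt(13) ≈ -59.0 + 28.844*I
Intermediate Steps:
A(Y, G) = 3 - 5*G (A(Y, G) = 3 - G*5 = 3 - 5*G)
w = -7 + I*sqrt(13) (w = -7 + sqrt(-6 - 7) = -7 + sqrt(-13) = -7 + I*sqrt(13) ≈ -7.0 + 3.6056*I)
A(-2, -1)*w - 3 = (3 - 5*(-1))*(-7 + I*sqrt(13)) - 3 = (3 + 5)*(-7 + I*sqrt(13)) - 3 = 8*(-7 + I*sqrt(13)) - 3 = (-56 + 8*I*sqrt(13)) - 3 = -59 + 8*I*sqrt(13)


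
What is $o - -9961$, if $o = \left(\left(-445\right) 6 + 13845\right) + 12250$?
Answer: $33386$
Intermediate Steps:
$o = 23425$ ($o = \left(-2670 + 13845\right) + 12250 = 11175 + 12250 = 23425$)
$o - -9961 = 23425 - -9961 = 23425 + 9961 = 33386$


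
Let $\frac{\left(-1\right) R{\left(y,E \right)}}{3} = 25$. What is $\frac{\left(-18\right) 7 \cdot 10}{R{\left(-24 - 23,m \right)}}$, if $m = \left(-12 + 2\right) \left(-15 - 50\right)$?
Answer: $\frac{84}{5} \approx 16.8$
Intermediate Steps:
$m = 650$ ($m = \left(-10\right) \left(-65\right) = 650$)
$R{\left(y,E \right)} = -75$ ($R{\left(y,E \right)} = \left(-3\right) 25 = -75$)
$\frac{\left(-18\right) 7 \cdot 10}{R{\left(-24 - 23,m \right)}} = \frac{\left(-18\right) 7 \cdot 10}{-75} = \left(-126\right) 10 \left(- \frac{1}{75}\right) = \left(-1260\right) \left(- \frac{1}{75}\right) = \frac{84}{5}$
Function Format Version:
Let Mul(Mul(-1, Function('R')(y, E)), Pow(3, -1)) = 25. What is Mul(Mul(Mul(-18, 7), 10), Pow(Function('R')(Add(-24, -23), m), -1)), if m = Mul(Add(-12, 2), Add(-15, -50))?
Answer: Rational(84, 5) ≈ 16.800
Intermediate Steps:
m = 650 (m = Mul(-10, -65) = 650)
Function('R')(y, E) = -75 (Function('R')(y, E) = Mul(-3, 25) = -75)
Mul(Mul(Mul(-18, 7), 10), Pow(Function('R')(Add(-24, -23), m), -1)) = Mul(Mul(Mul(-18, 7), 10), Pow(-75, -1)) = Mul(Mul(-126, 10), Rational(-1, 75)) = Mul(-1260, Rational(-1, 75)) = Rational(84, 5)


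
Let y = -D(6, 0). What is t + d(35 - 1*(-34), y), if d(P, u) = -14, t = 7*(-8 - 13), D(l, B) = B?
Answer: -161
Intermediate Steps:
t = -147 (t = 7*(-21) = -147)
y = 0 (y = -1*0 = 0)
t + d(35 - 1*(-34), y) = -147 - 14 = -161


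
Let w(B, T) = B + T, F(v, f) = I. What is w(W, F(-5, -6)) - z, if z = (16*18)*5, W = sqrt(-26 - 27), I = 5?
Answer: -1435 + I*sqrt(53) ≈ -1435.0 + 7.2801*I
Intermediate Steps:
F(v, f) = 5
W = I*sqrt(53) (W = sqrt(-53) = I*sqrt(53) ≈ 7.2801*I)
z = 1440 (z = 288*5 = 1440)
w(W, F(-5, -6)) - z = (I*sqrt(53) + 5) - 1*1440 = (5 + I*sqrt(53)) - 1440 = -1435 + I*sqrt(53)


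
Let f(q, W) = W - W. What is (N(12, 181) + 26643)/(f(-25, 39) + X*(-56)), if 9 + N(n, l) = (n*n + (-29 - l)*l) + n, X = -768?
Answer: -935/3584 ≈ -0.26088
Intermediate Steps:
f(q, W) = 0
N(n, l) = -9 + n + n² + l*(-29 - l) (N(n, l) = -9 + ((n*n + (-29 - l)*l) + n) = -9 + ((n² + l*(-29 - l)) + n) = -9 + (n + n² + l*(-29 - l)) = -9 + n + n² + l*(-29 - l))
(N(12, 181) + 26643)/(f(-25, 39) + X*(-56)) = ((-9 + 12 + 12² - 1*181² - 29*181) + 26643)/(0 - 768*(-56)) = ((-9 + 12 + 144 - 1*32761 - 5249) + 26643)/(0 + 43008) = ((-9 + 12 + 144 - 32761 - 5249) + 26643)/43008 = (-37863 + 26643)*(1/43008) = -11220*1/43008 = -935/3584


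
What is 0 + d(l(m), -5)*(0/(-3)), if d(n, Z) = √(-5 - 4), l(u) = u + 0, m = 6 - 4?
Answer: 0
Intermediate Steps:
m = 2
l(u) = u
d(n, Z) = 3*I (d(n, Z) = √(-9) = 3*I)
0 + d(l(m), -5)*(0/(-3)) = 0 + (3*I)*(0/(-3)) = 0 + (3*I)*(0*(-⅓)) = 0 + (3*I)*0 = 0 + 0 = 0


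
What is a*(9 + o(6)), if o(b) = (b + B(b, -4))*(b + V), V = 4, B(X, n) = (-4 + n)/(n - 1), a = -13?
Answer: -1105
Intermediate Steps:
B(X, n) = (-4 + n)/(-1 + n)
o(b) = (4 + b)*(8/5 + b) (o(b) = (b + (-4 - 4)/(-1 - 4))*(b + 4) = (b - 8/(-5))*(4 + b) = (b - ⅕*(-8))*(4 + b) = (b + 8/5)*(4 + b) = (8/5 + b)*(4 + b) = (4 + b)*(8/5 + b))
a*(9 + o(6)) = -13*(9 + (32/5 + 6² + (28/5)*6)) = -13*(9 + (32/5 + 36 + 168/5)) = -13*(9 + 76) = -13*85 = -1105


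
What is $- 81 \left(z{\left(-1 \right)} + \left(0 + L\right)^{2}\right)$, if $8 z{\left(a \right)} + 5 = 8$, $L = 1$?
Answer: $- \frac{891}{8} \approx -111.38$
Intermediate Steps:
$z{\left(a \right)} = \frac{3}{8}$ ($z{\left(a \right)} = - \frac{5}{8} + \frac{1}{8} \cdot 8 = - \frac{5}{8} + 1 = \frac{3}{8}$)
$- 81 \left(z{\left(-1 \right)} + \left(0 + L\right)^{2}\right) = - 81 \left(\frac{3}{8} + \left(0 + 1\right)^{2}\right) = - 81 \left(\frac{3}{8} + 1^{2}\right) = - 81 \left(\frac{3}{8} + 1\right) = \left(-81\right) \frac{11}{8} = - \frac{891}{8}$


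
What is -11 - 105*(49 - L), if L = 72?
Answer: 2404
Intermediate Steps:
-11 - 105*(49 - L) = -11 - 105*(49 - 1*72) = -11 - 105*(49 - 72) = -11 - 105*(-23) = -11 + 2415 = 2404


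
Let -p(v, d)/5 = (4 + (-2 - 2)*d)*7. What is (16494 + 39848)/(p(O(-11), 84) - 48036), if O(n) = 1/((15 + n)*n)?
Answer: -28171/18208 ≈ -1.5472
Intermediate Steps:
O(n) = 1/(n*(15 + n))
p(v, d) = -140 + 140*d (p(v, d) = -5*(4 + (-2 - 2)*d)*7 = -5*(4 - 4*d)*7 = -5*(28 - 28*d) = -140 + 140*d)
(16494 + 39848)/(p(O(-11), 84) - 48036) = (16494 + 39848)/((-140 + 140*84) - 48036) = 56342/((-140 + 11760) - 48036) = 56342/(11620 - 48036) = 56342/(-36416) = 56342*(-1/36416) = -28171/18208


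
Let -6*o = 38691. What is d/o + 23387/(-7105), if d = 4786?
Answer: -52804457/13090455 ≈ -4.0338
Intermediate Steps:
o = -12897/2 (o = -1/6*38691 = -12897/2 ≈ -6448.5)
d/o + 23387/(-7105) = 4786/(-12897/2) + 23387/(-7105) = 4786*(-2/12897) + 23387*(-1/7105) = -9572/12897 - 3341/1015 = -52804457/13090455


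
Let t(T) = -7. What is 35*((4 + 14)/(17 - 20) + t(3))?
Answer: -455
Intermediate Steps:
35*((4 + 14)/(17 - 20) + t(3)) = 35*((4 + 14)/(17 - 20) - 7) = 35*(18/(-3) - 7) = 35*(18*(-⅓) - 7) = 35*(-6 - 7) = 35*(-13) = -455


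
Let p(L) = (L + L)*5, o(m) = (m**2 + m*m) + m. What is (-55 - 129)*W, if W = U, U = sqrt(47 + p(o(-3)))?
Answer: -184*sqrt(197) ≈ -2582.6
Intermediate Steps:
o(m) = m + 2*m**2 (o(m) = (m**2 + m**2) + m = 2*m**2 + m = m + 2*m**2)
p(L) = 10*L (p(L) = (2*L)*5 = 10*L)
U = sqrt(197) (U = sqrt(47 + 10*(-3*(1 + 2*(-3)))) = sqrt(47 + 10*(-3*(1 - 6))) = sqrt(47 + 10*(-3*(-5))) = sqrt(47 + 10*15) = sqrt(47 + 150) = sqrt(197) ≈ 14.036)
W = sqrt(197) ≈ 14.036
(-55 - 129)*W = (-55 - 129)*sqrt(197) = -184*sqrt(197)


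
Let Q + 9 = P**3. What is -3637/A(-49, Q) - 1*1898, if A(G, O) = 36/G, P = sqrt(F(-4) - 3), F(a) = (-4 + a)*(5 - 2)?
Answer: 109885/36 ≈ 3052.4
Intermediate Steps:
F(a) = -12 + 3*a (F(a) = (-4 + a)*3 = -12 + 3*a)
P = 3*I*sqrt(3) (P = sqrt((-12 + 3*(-4)) - 3) = sqrt((-12 - 12) - 3) = sqrt(-24 - 3) = sqrt(-27) = 3*I*sqrt(3) ≈ 5.1962*I)
Q = -9 - 81*I*sqrt(3) (Q = -9 + (3*I*sqrt(3))**3 = -9 - 81*I*sqrt(3) ≈ -9.0 - 140.3*I)
-3637/A(-49, Q) - 1*1898 = -3637/(36/(-49)) - 1*1898 = -3637/(36*(-1/49)) - 1898 = -3637/(-36/49) - 1898 = -3637*(-49/36) - 1898 = 178213/36 - 1898 = 109885/36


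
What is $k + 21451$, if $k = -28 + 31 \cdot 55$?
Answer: $23128$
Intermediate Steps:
$k = 1677$ ($k = -28 + 1705 = 1677$)
$k + 21451 = 1677 + 21451 = 23128$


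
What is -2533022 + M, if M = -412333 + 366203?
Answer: -2579152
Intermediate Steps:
M = -46130
-2533022 + M = -2533022 - 46130 = -2579152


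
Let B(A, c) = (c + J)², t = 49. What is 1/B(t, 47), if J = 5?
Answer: 1/2704 ≈ 0.00036982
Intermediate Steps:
B(A, c) = (5 + c)² (B(A, c) = (c + 5)² = (5 + c)²)
1/B(t, 47) = 1/((5 + 47)²) = 1/(52²) = 1/2704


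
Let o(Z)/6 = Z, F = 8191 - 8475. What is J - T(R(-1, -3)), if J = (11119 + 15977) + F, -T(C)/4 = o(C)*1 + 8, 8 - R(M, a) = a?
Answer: 27108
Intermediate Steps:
F = -284
R(M, a) = 8 - a
o(Z) = 6*Z
T(C) = -32 - 24*C (T(C) = -4*((6*C)*1 + 8) = -4*(6*C + 8) = -4*(8 + 6*C) = -32 - 24*C)
J = 26812 (J = (11119 + 15977) - 284 = 27096 - 284 = 26812)
J - T(R(-1, -3)) = 26812 - (-32 - 24*(8 - 1*(-3))) = 26812 - (-32 - 24*(8 + 3)) = 26812 - (-32 - 24*11) = 26812 - (-32 - 264) = 26812 - 1*(-296) = 26812 + 296 = 27108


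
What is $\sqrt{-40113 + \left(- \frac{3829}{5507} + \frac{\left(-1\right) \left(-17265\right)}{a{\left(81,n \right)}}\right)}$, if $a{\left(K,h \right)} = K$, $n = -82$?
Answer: $\frac{i \sqrt{98015333729055}}{49563} \approx 199.75 i$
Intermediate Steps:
$\sqrt{-40113 + \left(- \frac{3829}{5507} + \frac{\left(-1\right) \left(-17265\right)}{a{\left(81,n \right)}}\right)} = \sqrt{-40113 - \left(\frac{3829}{5507} - \frac{\left(-1\right) \left(-17265\right)}{81}\right)} = \sqrt{-40113 + \left(\left(-3829\right) \frac{1}{5507} + 17265 \cdot \frac{1}{81}\right)} = \sqrt{-40113 + \left(- \frac{3829}{5507} + \frac{5755}{27}\right)} = \sqrt{-40113 + \frac{31589402}{148689}} = \sqrt{- \frac{5932772455}{148689}} = \frac{i \sqrt{98015333729055}}{49563}$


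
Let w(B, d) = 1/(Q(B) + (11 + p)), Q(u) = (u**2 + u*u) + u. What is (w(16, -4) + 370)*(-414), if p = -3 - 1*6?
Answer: -40592907/265 ≈ -1.5318e+5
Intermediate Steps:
p = -9 (p = -3 - 6 = -9)
Q(u) = u + 2*u**2 (Q(u) = (u**2 + u**2) + u = 2*u**2 + u = u + 2*u**2)
w(B, d) = 1/(2 + B*(1 + 2*B)) (w(B, d) = 1/(B*(1 + 2*B) + (11 - 9)) = 1/(B*(1 + 2*B) + 2) = 1/(2 + B*(1 + 2*B)))
(w(16, -4) + 370)*(-414) = (1/(2 + 16*(1 + 2*16)) + 370)*(-414) = (1/(2 + 16*(1 + 32)) + 370)*(-414) = (1/(2 + 16*33) + 370)*(-414) = (1/(2 + 528) + 370)*(-414) = (1/530 + 370)*(-414) = (196101/530)*(-414) = -40592907/265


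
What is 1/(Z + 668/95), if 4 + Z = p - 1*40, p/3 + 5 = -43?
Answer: -95/17192 ≈ -0.0055258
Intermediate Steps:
p = -144 (p = -15 + 3*(-43) = -15 - 129 = -144)
Z = -188 (Z = -4 + (-144 - 1*40) = -4 + (-144 - 40) = -4 - 184 = -188)
1/(Z + 668/95) = 1/(-188 + 668/95) = 1/(-17192/95) = -95/17192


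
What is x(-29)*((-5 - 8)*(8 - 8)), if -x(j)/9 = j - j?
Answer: 0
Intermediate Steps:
x(j) = 0 (x(j) = -9*(j - j) = -9*0 = 0)
x(-29)*((-5 - 8)*(8 - 8)) = 0*((-5 - 8)*(8 - 8)) = 0*(-13*0) = 0*0 = 0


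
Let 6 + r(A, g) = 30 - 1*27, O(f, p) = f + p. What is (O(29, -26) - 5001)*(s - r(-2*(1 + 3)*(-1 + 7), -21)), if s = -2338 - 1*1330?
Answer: 18317670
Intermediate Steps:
s = -3668 (s = -2338 - 1330 = -3668)
r(A, g) = -3 (r(A, g) = -6 + (30 - 1*27) = -6 + (30 - 27) = -6 + 3 = -3)
(O(29, -26) - 5001)*(s - r(-2*(1 + 3)*(-1 + 7), -21)) = ((29 - 26) - 5001)*(-3668 - 1*(-3)) = (3 - 5001)*(-3668 + 3) = -4998*(-3665) = 18317670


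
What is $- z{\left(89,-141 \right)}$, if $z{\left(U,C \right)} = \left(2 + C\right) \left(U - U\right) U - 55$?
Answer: $55$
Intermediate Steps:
$z{\left(U,C \right)} = -55$ ($z{\left(U,C \right)} = \left(2 + C\right) 0 U - 55 = 0 U - 55 = 0 - 55 = -55$)
$- z{\left(89,-141 \right)} = \left(-1\right) \left(-55\right) = 55$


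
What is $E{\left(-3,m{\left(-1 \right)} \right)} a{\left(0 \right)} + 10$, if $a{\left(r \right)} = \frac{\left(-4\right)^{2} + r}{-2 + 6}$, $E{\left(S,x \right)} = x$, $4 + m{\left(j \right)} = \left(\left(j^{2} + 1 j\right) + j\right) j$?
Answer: $-2$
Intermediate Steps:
$m{\left(j \right)} = -4 + j \left(j^{2} + 2 j\right)$ ($m{\left(j \right)} = -4 + \left(\left(j^{2} + 1 j\right) + j\right) j = -4 + \left(\left(j^{2} + j\right) + j\right) j = -4 + \left(\left(j + j^{2}\right) + j\right) j = -4 + \left(j^{2} + 2 j\right) j = -4 + j \left(j^{2} + 2 j\right)$)
$a{\left(r \right)} = 4 + \frac{r}{4}$ ($a{\left(r \right)} = \frac{16 + r}{4} = \left(16 + r\right) \frac{1}{4} = 4 + \frac{r}{4}$)
$E{\left(-3,m{\left(-1 \right)} \right)} a{\left(0 \right)} + 10 = \left(-4 + \left(-1\right)^{3} + 2 \left(-1\right)^{2}\right) \left(4 + \frac{1}{4} \cdot 0\right) + 10 = \left(-4 - 1 + 2 \cdot 1\right) \left(4 + 0\right) + 10 = \left(-4 - 1 + 2\right) 4 + 10 = \left(-3\right) 4 + 10 = -12 + 10 = -2$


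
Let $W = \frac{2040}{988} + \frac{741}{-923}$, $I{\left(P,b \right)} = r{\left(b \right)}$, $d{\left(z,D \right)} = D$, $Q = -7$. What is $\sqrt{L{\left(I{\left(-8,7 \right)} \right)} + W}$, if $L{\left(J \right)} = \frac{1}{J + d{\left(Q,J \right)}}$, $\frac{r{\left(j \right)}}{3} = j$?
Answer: $\frac{\sqrt{697545363606}}{736554} \approx 1.1339$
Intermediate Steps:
$r{\left(j \right)} = 3 j$
$I{\left(P,b \right)} = 3 b$
$L{\left(J \right)} = \frac{1}{2 J}$ ($L{\left(J \right)} = \frac{1}{J + J} = \frac{1}{2 J}$)
$W = \frac{22131}{17537}$ ($W = 2040 \cdot \frac{1}{988} + 741 \left(- \frac{1}{923}\right) = \frac{510}{247} - \frac{57}{71} = \frac{22131}{17537} \approx 1.262$)
$\sqrt{L{\left(I{\left(-8,7 \right)} \right)} + W} = \sqrt{\frac{1}{2 \cdot 3 \cdot 7} + \frac{22131}{17537}} = \sqrt{\frac{1}{2 \cdot 21} + \frac{22131}{17537}} = \sqrt{\frac{1}{2} \cdot \frac{1}{21} + \frac{22131}{17537}} = \sqrt{\frac{1}{42} + \frac{22131}{17537}} = \sqrt{\frac{947039}{736554}} = \frac{\sqrt{697545363606}}{736554}$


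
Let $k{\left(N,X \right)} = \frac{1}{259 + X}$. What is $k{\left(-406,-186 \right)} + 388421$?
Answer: $\frac{28354734}{73} \approx 3.8842 \cdot 10^{5}$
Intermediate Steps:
$k{\left(-406,-186 \right)} + 388421 = \frac{1}{259 - 186} + 388421 = \frac{1}{73} + 388421 = \frac{28354734}{73}$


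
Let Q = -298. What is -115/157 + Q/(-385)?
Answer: 2511/60445 ≈ 0.041542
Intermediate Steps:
-115/157 + Q/(-385) = -115/157 - 298/(-385) = -115*1/157 - 298*(-1/385) = -115/157 + 298/385 = 2511/60445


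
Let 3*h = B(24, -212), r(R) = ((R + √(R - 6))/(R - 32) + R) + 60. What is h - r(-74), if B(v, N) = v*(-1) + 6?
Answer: 387/53 + 2*I*√5/53 ≈ 7.3019 + 0.08438*I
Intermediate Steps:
B(v, N) = 6 - v (B(v, N) = -v + 6 = 6 - v)
r(R) = 60 + R + (R + √(-6 + R))/(-32 + R) (r(R) = ((R + √(-6 + R))/(-32 + R) + R) + 60 = (R + (R + √(-6 + R))/(-32 + R)) + 60 = 60 + R + (R + √(-6 + R))/(-32 + R))
h = -6 (h = (6 - 1*24)/3 = (6 - 24)/3 = (⅓)*(-18) = -6)
h - r(-74) = -6 - (-1920 + (-74)² + √(-6 - 74) + 29*(-74))/(-32 - 74) = -6 - (-1920 + 5476 + √(-80) - 2146)/(-106) = -6 - (-1)*(-1920 + 5476 + 4*I*√5 - 2146)/106 = -6 - (-1)*(1410 + 4*I*√5)/106 = -6 - (-705/53 - 2*I*√5/53) = -6 + (705/53 + 2*I*√5/53) = 387/53 + 2*I*√5/53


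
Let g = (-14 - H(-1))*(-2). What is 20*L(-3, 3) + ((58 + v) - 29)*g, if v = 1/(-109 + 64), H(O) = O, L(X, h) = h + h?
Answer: 39304/45 ≈ 873.42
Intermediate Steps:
L(X, h) = 2*h
v = -1/45 (v = 1/(-45) = -1/45 ≈ -0.022222)
g = 26 (g = (-14 - 1*(-1))*(-2) = (-14 + 1)*(-2) = -13*(-2) = 26)
20*L(-3, 3) + ((58 + v) - 29)*g = 20*(2*3) + ((58 - 1/45) - 29)*26 = 20*6 + (2609/45 - 29)*26 = 120 + (1304/45)*26 = 120 + 33904/45 = 39304/45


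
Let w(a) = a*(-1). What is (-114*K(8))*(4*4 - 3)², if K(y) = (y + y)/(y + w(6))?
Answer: -154128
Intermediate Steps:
w(a) = -a
K(y) = 2*y/(-6 + y) (K(y) = (y + y)/(y - 1*6) = (2*y)/(y - 6) = (2*y)/(-6 + y) = 2*y/(-6 + y))
(-114*K(8))*(4*4 - 3)² = (-228*8/(-6 + 8))*(4*4 - 3)² = (-228*8/2)*(16 - 3)² = -228*8/2*13² = -114*8*169 = -912*169 = -154128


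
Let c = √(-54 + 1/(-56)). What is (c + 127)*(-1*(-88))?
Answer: 11176 + 1210*I*√14/7 ≈ 11176.0 + 646.77*I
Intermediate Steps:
c = 55*I*√14/28 (c = √(-54 - 1/56) = √(-3025/56) = 55*I*√14/28 ≈ 7.3497*I)
(c + 127)*(-1*(-88)) = (55*I*√14/28 + 127)*(-1*(-88)) = (127 + 55*I*√14/28)*88 = 11176 + 1210*I*√14/7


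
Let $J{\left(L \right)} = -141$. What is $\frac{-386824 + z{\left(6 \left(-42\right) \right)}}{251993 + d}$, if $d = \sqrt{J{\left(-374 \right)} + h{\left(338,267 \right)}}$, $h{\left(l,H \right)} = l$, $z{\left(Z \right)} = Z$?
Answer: $- \frac{24385110617}{15875117963} + \frac{96769 \sqrt{197}}{15875117963} \approx -1.536$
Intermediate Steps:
$d = \sqrt{197}$ ($d = \sqrt{-141 + 338} = \sqrt{197} \approx 14.036$)
$\frac{-386824 + z{\left(6 \left(-42\right) \right)}}{251993 + d} = \frac{-386824 + 6 \left(-42\right)}{251993 + \sqrt{197}} = \frac{-386824 - 252}{251993 + \sqrt{197}} = - \frac{387076}{251993 + \sqrt{197}}$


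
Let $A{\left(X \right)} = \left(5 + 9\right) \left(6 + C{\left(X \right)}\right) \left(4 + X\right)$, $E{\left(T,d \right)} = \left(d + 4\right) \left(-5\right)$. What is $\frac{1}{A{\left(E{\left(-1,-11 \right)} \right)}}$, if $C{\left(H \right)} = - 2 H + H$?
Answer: $- \frac{1}{15834} \approx -6.3155 \cdot 10^{-5}$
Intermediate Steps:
$E{\left(T,d \right)} = -20 - 5 d$ ($E{\left(T,d \right)} = \left(4 + d\right) \left(-5\right) = -20 - 5 d$)
$C{\left(H \right)} = - H$
$A{\left(X \right)} = 14 \left(4 + X\right) \left(6 - X\right)$ ($A{\left(X \right)} = \left(5 + 9\right) \left(6 - X\right) \left(4 + X\right) = 14 \left(4 + X\right) \left(6 - X\right)$)
$\frac{1}{A{\left(E{\left(-1,-11 \right)} \right)}} = \frac{1}{336 - 14 \left(-20 - -55\right)^{2} + 28 \left(-20 - -55\right)} = \frac{1}{336 - 14 \left(-20 + 55\right)^{2} + 28 \left(-20 + 55\right)} = \frac{1}{336 - 14 \cdot 35^{2} + 28 \cdot 35} = \frac{1}{336 - 17150 + 980} = \frac{1}{-15834} = - \frac{1}{15834}$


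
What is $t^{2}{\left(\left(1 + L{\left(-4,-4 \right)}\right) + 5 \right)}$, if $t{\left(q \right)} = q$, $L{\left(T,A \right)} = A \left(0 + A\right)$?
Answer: $484$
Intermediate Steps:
$L{\left(T,A \right)} = A^{2}$ ($L{\left(T,A \right)} = A A = A^{2}$)
$t^{2}{\left(\left(1 + L{\left(-4,-4 \right)}\right) + 5 \right)} = \left(\left(1 + \left(-4\right)^{2}\right) + 5\right)^{2} = \left(\left(1 + 16\right) + 5\right)^{2} = \left(17 + 5\right)^{2} = 22^{2} = 484$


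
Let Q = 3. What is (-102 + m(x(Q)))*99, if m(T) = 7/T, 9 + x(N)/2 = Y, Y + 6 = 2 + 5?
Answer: -162261/16 ≈ -10141.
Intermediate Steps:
Y = 1 (Y = -6 + (2 + 5) = -6 + 7 = 1)
x(N) = -16 (x(N) = -18 + 2*1 = -18 + 2 = -16)
(-102 + m(x(Q)))*99 = (-102 + 7/(-16))*99 = (-102 + 7*(-1/16))*99 = (-102 - 7/16)*99 = -1639/16*99 = -162261/16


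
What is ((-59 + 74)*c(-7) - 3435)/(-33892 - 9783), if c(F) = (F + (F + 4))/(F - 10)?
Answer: 11649/148495 ≈ 0.078447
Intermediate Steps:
c(F) = (4 + 2*F)/(-10 + F) (c(F) = (F + (4 + F))/(-10 + F) = (4 + 2*F)/(-10 + F))
((-59 + 74)*c(-7) - 3435)/(-33892 - 9783) = ((-59 + 74)*(2*(2 - 7)/(-10 - 7)) - 3435)/(-33892 - 9783) = (15*(2*(-5)/(-17)) - 3435)/(-43675) = (15*(2*(-1/17)*(-5)) - 3435)*(-1/43675) = (15*(10/17) - 3435)*(-1/43675) = (150/17 - 3435)*(-1/43675) = -58245/17*(-1/43675) = 11649/148495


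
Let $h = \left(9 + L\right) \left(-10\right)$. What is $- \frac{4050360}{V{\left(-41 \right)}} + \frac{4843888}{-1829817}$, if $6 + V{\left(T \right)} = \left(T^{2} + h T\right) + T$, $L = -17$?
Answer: $\frac{60683971676}{24687531} \approx 2458.1$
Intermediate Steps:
$h = 80$ ($h = \left(9 - 17\right) \left(-10\right) = \left(-8\right) \left(-10\right) = 80$)
$V{\left(T \right)} = -6 + T^{2} + 81 T$ ($V{\left(T \right)} = -6 + \left(\left(T^{2} + 80 T\right) + T\right) = -6 + \left(T^{2} + 81 T\right) = -6 + T^{2} + 81 T$)
$- \frac{4050360}{V{\left(-41 \right)}} + \frac{4843888}{-1829817} = - \frac{4050360}{-6 + \left(-41\right)^{2} + 81 \left(-41\right)} + \frac{4843888}{-1829817} = - \frac{4050360}{-6 + 1681 - 3321} + 4843888 \left(- \frac{1}{1829817}\right) = - \frac{4050360}{-1646} - \frac{79408}{29997} = \left(-4050360\right) \left(- \frac{1}{1646}\right) - \frac{79408}{29997} = \frac{2025180}{823} - \frac{79408}{29997} = \frac{60683971676}{24687531}$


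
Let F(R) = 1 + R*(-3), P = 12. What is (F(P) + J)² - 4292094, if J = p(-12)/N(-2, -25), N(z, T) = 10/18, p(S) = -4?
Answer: -107257829/25 ≈ -4.2903e+6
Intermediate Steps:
N(z, T) = 5/9 (N(z, T) = 10*(1/18) = 5/9)
F(R) = 1 - 3*R
J = -36/5 (J = -4/5/9 = -4*9/5 = -36/5 ≈ -7.2000)
(F(P) + J)² - 4292094 = ((1 - 3*12) - 36/5)² - 4292094 = ((1 - 36) - 36/5)² - 4292094 = (-35 - 36/5)² - 4292094 = (-211/5)² - 4292094 = 44521/25 - 4292094 = -107257829/25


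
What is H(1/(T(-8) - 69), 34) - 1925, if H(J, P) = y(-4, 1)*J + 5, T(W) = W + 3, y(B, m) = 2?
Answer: -71041/37 ≈ -1920.0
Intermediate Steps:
T(W) = 3 + W
H(J, P) = 5 + 2*J (H(J, P) = 2*J + 5 = 5 + 2*J)
H(1/(T(-8) - 69), 34) - 1925 = (5 + 2/((3 - 8) - 69)) - 1925 = (5 + 2/(-5 - 69)) - 1925 = (5 + 2/(-74)) - 1925 = (5 + 2*(-1/74)) - 1925 = (5 - 1/37) - 1925 = 184/37 - 1925 = -71041/37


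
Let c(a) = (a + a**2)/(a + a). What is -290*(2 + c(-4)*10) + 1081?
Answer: 4851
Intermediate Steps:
c(a) = (a + a**2)/(2*a) (c(a) = (a + a**2)/((2*a)) = (a + a**2)*(1/(2*a)) = (a + a**2)/(2*a))
-290*(2 + c(-4)*10) + 1081 = -290*(2 + (1/2 + (1/2)*(-4))*10) + 1081 = -290*(2 + (1/2 - 2)*10) + 1081 = -290*(2 - 3/2*10) + 1081 = -290*(2 - 15) + 1081 = -290*(-13) + 1081 = 3770 + 1081 = 4851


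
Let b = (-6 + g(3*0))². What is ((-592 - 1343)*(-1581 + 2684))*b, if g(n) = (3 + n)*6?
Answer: -307339920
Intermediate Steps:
g(n) = 18 + 6*n
b = 144 (b = (-6 + (18 + 6*(3*0)))² = (-6 + (18 + 6*0))² = (-6 + (18 + 0))² = (-6 + 18)² = 12² = 144)
((-592 - 1343)*(-1581 + 2684))*b = ((-592 - 1343)*(-1581 + 2684))*144 = -1935*1103*144 = -2134305*144 = -307339920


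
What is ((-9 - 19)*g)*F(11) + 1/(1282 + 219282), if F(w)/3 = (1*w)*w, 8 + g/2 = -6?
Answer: 62770749889/220564 ≈ 2.8459e+5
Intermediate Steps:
g = -28 (g = -16 + 2*(-6) = -16 - 12 = -28)
F(w) = 3*w**2 (F(w) = 3*((1*w)*w) = 3*(w*w) = 3*w**2)
((-9 - 19)*g)*F(11) + 1/(1282 + 219282) = ((-9 - 19)*(-28))*(3*11**2) + 1/(1282 + 219282) = (-28*(-28))*(3*121) + 1/220564 = 784*363 + 1/220564 = 284592 + 1/220564 = 62770749889/220564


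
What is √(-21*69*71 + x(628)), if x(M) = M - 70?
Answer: 3*I*√11369 ≈ 319.88*I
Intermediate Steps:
x(M) = -70 + M
√(-21*69*71 + x(628)) = √(-21*69*71 + (-70 + 628)) = √(-1449*71 + 558) = √(-102879 + 558) = √(-102321) = 3*I*√11369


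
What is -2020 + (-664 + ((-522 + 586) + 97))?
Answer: -2523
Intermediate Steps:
-2020 + (-664 + ((-522 + 586) + 97)) = -2020 + (-664 + (64 + 97)) = -2020 + (-664 + 161) = -2020 - 503 = -2523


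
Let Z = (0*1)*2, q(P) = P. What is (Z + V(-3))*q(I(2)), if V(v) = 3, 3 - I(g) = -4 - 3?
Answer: 30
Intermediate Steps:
I(g) = 10 (I(g) = 3 - (-4 - 3) = 3 - 1*(-7) = 3 + 7 = 10)
Z = 0 (Z = 0*2 = 0)
(Z + V(-3))*q(I(2)) = (0 + 3)*10 = 3*10 = 30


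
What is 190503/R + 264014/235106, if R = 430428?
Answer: 26404569385/16866034228 ≈ 1.5655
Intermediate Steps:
190503/R + 264014/235106 = 190503/430428 + 264014/235106 = 190503*(1/430428) + 264014*(1/235106) = 63501/143476 + 132007/117553 = 26404569385/16866034228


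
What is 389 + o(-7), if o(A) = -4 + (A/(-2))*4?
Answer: 399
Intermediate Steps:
o(A) = -4 - 2*A (o(A) = -4 + (A*(-1/2))*4 = -4 - A/2*4 = -4 - 2*A)
389 + o(-7) = 389 + (-4 - 2*(-7)) = 389 + (-4 + 14) = 389 + 10 = 399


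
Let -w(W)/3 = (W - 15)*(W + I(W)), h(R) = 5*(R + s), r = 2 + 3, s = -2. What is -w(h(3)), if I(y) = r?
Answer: -300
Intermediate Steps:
r = 5
h(R) = -10 + 5*R (h(R) = 5*(R - 2) = 5*(-2 + R) = -10 + 5*R)
I(y) = 5
w(W) = -3*(-15 + W)*(5 + W) (w(W) = -3*(W - 15)*(W + 5) = -3*(-15 + W)*(5 + W))
-w(h(3)) = -(225 - 3*(-10 + 5*3)² + 30*(-10 + 5*3)) = -(225 - 3*(-10 + 15)² + 30*(-10 + 15)) = -(225 - 3*5² + 30*5) = -(225 - 3*25 + 150) = -(225 - 75 + 150) = -1*300 = -300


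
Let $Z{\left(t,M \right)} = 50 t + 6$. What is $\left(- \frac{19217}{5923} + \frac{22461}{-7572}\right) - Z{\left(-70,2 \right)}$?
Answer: $\frac{52141234879}{14949652} \approx 3487.8$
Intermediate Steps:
$Z{\left(t,M \right)} = 6 + 50 t$
$\left(- \frac{19217}{5923} + \frac{22461}{-7572}\right) - Z{\left(-70,2 \right)} = \left(- \frac{19217}{5923} + \frac{22461}{-7572}\right) - \left(6 + 50 \left(-70\right)\right) = \left(\left(-19217\right) \frac{1}{5923} + 22461 \left(- \frac{1}{7572}\right)\right) - \left(6 - 3500\right) = \left(- \frac{19217}{5923} - \frac{7487}{2524}\right) - -3494 = - \frac{92849209}{14949652} + 3494 = \frac{52141234879}{14949652}$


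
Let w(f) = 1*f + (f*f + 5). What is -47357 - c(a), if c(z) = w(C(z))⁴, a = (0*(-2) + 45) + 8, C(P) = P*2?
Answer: -16577697836986638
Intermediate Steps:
C(P) = 2*P
w(f) = 5 + f + f² (w(f) = f + (f² + 5) = f + (5 + f²) = 5 + f + f²)
a = 53 (a = (0 + 45) + 8 = 45 + 8 = 53)
c(z) = (5 + 2*z + 4*z²)⁴ (c(z) = (5 + 2*z + (2*z)²)⁴ = (5 + 2*z + 4*z²)⁴)
-47357 - c(a) = -47357 - (5 + 2*53 + 4*53²)⁴ = -47357 - (5 + 106 + 4*2809)⁴ = -47357 - (5 + 106 + 11236)⁴ = -47357 - 1*11347⁴ = -47357 - 1*16577697836939281 = -47357 - 16577697836939281 = -16577697836986638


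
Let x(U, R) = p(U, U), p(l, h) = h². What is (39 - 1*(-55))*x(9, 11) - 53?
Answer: 7561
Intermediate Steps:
x(U, R) = U²
(39 - 1*(-55))*x(9, 11) - 53 = (39 - 1*(-55))*9² - 53 = (39 + 55)*81 - 53 = 94*81 - 53 = 7614 - 53 = 7561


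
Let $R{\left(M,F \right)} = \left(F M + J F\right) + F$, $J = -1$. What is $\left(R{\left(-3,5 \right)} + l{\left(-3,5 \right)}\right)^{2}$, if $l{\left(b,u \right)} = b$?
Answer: $324$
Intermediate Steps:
$R{\left(M,F \right)} = F M$ ($R{\left(M,F \right)} = \left(F M - F\right) + F = \left(- F + F M\right) + F = F M$)
$\left(R{\left(-3,5 \right)} + l{\left(-3,5 \right)}\right)^{2} = \left(5 \left(-3\right) - 3\right)^{2} = \left(-15 - 3\right)^{2} = \left(-18\right)^{2} = 324$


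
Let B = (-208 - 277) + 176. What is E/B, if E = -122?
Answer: 122/309 ≈ 0.39482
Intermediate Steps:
B = -309 (B = -485 + 176 = -309)
E/B = -122/(-309) = -122*(-1/309) = 122/309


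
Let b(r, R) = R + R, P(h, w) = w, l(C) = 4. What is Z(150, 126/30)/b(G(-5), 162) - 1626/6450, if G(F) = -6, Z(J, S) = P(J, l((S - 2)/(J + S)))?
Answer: -20876/87075 ≈ -0.23975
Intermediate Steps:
Z(J, S) = 4
b(r, R) = 2*R
Z(150, 126/30)/b(G(-5), 162) - 1626/6450 = 4/((2*162)) - 1626/6450 = 4/324 - 1626*1/6450 = 4*(1/324) - 271/1075 = 1/81 - 271/1075 = -20876/87075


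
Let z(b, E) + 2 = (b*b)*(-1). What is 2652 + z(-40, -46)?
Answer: 1050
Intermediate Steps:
z(b, E) = -2 - b**2 (z(b, E) = -2 + (b*b)*(-1) = -2 + b**2*(-1) = -2 - b**2)
2652 + z(-40, -46) = 2652 + (-2 - 1*(-40)**2) = 2652 + (-2 - 1*1600) = 2652 + (-2 - 1600) = 2652 - 1602 = 1050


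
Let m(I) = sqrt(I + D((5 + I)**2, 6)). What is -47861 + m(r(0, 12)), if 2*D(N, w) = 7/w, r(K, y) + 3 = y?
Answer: -47861 + sqrt(345)/6 ≈ -47858.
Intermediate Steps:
r(K, y) = -3 + y
D(N, w) = 7/(2*w) (D(N, w) = (7/w)/2 = 7/(2*w))
m(I) = sqrt(7/12 + I) (m(I) = sqrt(I + (7/2)/6) = sqrt(I + (7/2)*(1/6)) = sqrt(I + 7/12) = sqrt(7/12 + I))
-47861 + m(r(0, 12)) = -47861 + sqrt(21 + 36*(-3 + 12))/6 = -47861 + sqrt(21 + 36*9)/6 = -47861 + sqrt(21 + 324)/6 = -47861 + sqrt(345)/6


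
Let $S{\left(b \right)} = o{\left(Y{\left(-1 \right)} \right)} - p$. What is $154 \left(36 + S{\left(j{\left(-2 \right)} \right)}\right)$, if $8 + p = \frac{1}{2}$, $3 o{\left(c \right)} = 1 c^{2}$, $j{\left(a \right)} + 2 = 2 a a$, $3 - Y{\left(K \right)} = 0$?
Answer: $7161$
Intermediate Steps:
$Y{\left(K \right)} = 3$ ($Y{\left(K \right)} = 3 - 0 = 3 + 0 = 3$)
$j{\left(a \right)} = -2 + 2 a^{2}$ ($j{\left(a \right)} = -2 + 2 a a = -2 + 2 a^{2}$)
$o{\left(c \right)} = \frac{c^{2}}{3}$ ($o{\left(c \right)} = \frac{1 c^{2}}{3} = \frac{c^{2}}{3}$)
$p = - \frac{15}{2}$ ($p = -8 + \frac{1}{2} = - \frac{15}{2} \approx -7.5$)
$S{\left(b \right)} = \frac{21}{2}$ ($S{\left(b \right)} = \frac{3^{2}}{3} - - \frac{15}{2} = \frac{1}{3} \cdot 9 + \frac{15}{2} = 3 + \frac{15}{2} = \frac{21}{2}$)
$154 \left(36 + S{\left(j{\left(-2 \right)} \right)}\right) = 154 \left(36 + \frac{21}{2}\right) = 154 \cdot \frac{93}{2} = 7161$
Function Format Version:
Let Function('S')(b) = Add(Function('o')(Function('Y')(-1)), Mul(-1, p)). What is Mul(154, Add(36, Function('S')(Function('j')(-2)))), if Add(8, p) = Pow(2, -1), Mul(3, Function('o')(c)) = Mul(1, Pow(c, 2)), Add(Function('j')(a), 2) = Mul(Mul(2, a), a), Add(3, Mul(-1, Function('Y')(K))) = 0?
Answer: 7161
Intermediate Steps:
Function('Y')(K) = 3 (Function('Y')(K) = Add(3, Mul(-1, 0)) = Add(3, 0) = 3)
Function('j')(a) = Add(-2, Mul(2, Pow(a, 2))) (Function('j')(a) = Add(-2, Mul(Mul(2, a), a)) = Add(-2, Mul(2, Pow(a, 2))))
Function('o')(c) = Mul(Rational(1, 3), Pow(c, 2)) (Function('o')(c) = Mul(Rational(1, 3), Mul(1, Pow(c, 2))) = Mul(Rational(1, 3), Pow(c, 2)))
p = Rational(-15, 2) (p = Add(-8, Pow(2, -1)) = Add(-8, Rational(1, 2)) = Rational(-15, 2) ≈ -7.5000)
Function('S')(b) = Rational(21, 2) (Function('S')(b) = Add(Mul(Rational(1, 3), Pow(3, 2)), Mul(-1, Rational(-15, 2))) = Add(Mul(Rational(1, 3), 9), Rational(15, 2)) = Add(3, Rational(15, 2)) = Rational(21, 2))
Mul(154, Add(36, Function('S')(Function('j')(-2)))) = Mul(154, Add(36, Rational(21, 2))) = Mul(154, Rational(93, 2)) = 7161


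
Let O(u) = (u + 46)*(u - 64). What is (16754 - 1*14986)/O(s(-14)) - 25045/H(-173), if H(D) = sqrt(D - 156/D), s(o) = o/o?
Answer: -1768/2961 + 25045*I*sqrt(5150729)/29773 ≈ -0.5971 + 1909.1*I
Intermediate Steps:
s(o) = 1
O(u) = (-64 + u)*(46 + u) (O(u) = (46 + u)*(-64 + u) = (-64 + u)*(46 + u))
(16754 - 1*14986)/O(s(-14)) - 25045/H(-173) = (16754 - 1*14986)/(-2944 + 1**2 - 18*1) - 25045/sqrt(-173 - 156/(-173)) = (16754 - 14986)/(-2944 + 1 - 18) - 25045/sqrt(-173 - 156*(-1/173)) = 1768/(-2961) - 25045/sqrt(-173 + 156/173) = 1768*(-1/2961) - 25045*(-I*sqrt(5150729)/29773) = -1768/2961 - 25045*(-I*sqrt(5150729)/29773) = -1768/2961 - (-25045)*I*sqrt(5150729)/29773 = -1768/2961 + 25045*I*sqrt(5150729)/29773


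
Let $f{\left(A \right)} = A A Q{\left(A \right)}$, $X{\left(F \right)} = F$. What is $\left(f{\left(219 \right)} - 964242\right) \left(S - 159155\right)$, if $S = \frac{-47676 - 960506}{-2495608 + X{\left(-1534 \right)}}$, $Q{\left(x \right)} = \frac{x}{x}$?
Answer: $\frac{182079524230793334}{1248571} \approx 1.4583 \cdot 10^{11}$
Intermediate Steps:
$Q{\left(x \right)} = 1$
$f{\left(A \right)} = A^{2}$ ($f{\left(A \right)} = A A 1 = A^{2} \cdot 1 = A^{2}$)
$S = \frac{504091}{1248571}$ ($S = \frac{-47676 - 960506}{-2495608 - 1534} = - \frac{1008182}{-2497142} = \left(-1008182\right) \left(- \frac{1}{2497142}\right) = \frac{504091}{1248571} \approx 0.40373$)
$\left(f{\left(219 \right)} - 964242\right) \left(S - 159155\right) = \left(219^{2} - 964242\right) \left(\frac{504091}{1248571} - 159155\right) = \left(47961 - 964242\right) \left(- \frac{198715813414}{1248571}\right) = \left(-916281\right) \left(- \frac{198715813414}{1248571}\right) = \frac{182079524230793334}{1248571}$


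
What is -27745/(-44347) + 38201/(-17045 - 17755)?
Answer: -728573747/1543275600 ≈ -0.47210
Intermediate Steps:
-27745/(-44347) + 38201/(-17045 - 17755) = -27745*(-1/44347) + 38201/(-34800) = 27745/44347 + 38201*(-1/34800) = 27745/44347 - 38201/34800 = -728573747/1543275600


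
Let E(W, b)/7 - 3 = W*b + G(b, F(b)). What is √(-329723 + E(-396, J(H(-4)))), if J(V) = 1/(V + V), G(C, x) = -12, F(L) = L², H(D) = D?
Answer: I*√1317758/2 ≈ 573.97*I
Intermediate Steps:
J(V) = 1/(2*V)
E(W, b) = -63 + 7*W*b (E(W, b) = 21 + 7*(W*b - 12) = 21 + 7*(-12 + W*b) = 21 + (-84 + 7*W*b) = -63 + 7*W*b)
√(-329723 + E(-396, J(H(-4)))) = √(-329723 + (-63 + 7*(-396)*((½)/(-4)))) = √(-329723 + (-63 + 7*(-396)*((½)*(-¼)))) = √(-329723 + (-63 + 7*(-396)*(-⅛))) = √(-329723 + (-63 + 693/2)) = √(-329723 + 567/2) = √(-658879/2) = I*√1317758/2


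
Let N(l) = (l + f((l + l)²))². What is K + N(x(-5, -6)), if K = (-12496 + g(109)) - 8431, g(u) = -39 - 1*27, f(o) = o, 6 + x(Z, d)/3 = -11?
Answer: 107163616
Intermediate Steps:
x(Z, d) = -51 (x(Z, d) = -18 + 3*(-11) = -18 - 33 = -51)
g(u) = -66 (g(u) = -39 - 27 = -66)
K = -20993 (K = (-12496 - 66) - 8431 = -12562 - 8431 = -20993)
N(l) = (l + 4*l²)² (N(l) = (l + (l + l)²)² = (l + (2*l)²)² = (l + 4*l²)²)
K + N(x(-5, -6)) = -20993 + (-51)²*(1 + 4*(-51))² = -20993 + 2601*(1 - 204)² = -20993 + 2601*(-203)² = -20993 + 2601*41209 = -20993 + 107184609 = 107163616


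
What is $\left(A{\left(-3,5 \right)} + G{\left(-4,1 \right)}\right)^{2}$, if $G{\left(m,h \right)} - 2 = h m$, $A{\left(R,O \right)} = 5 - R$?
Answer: $36$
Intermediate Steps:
$G{\left(m,h \right)} = 2 + h m$
$\left(A{\left(-3,5 \right)} + G{\left(-4,1 \right)}\right)^{2} = \left(\left(5 - -3\right) + \left(2 + 1 \left(-4\right)\right)\right)^{2} = \left(\left(5 + 3\right) + \left(2 - 4\right)\right)^{2} = \left(8 - 2\right)^{2} = 6^{2} = 36$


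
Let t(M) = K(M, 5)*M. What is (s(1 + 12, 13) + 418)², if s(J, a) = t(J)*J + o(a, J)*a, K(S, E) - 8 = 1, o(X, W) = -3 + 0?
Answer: 3610000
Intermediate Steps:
o(X, W) = -3
K(S, E) = 9 (K(S, E) = 8 + 1 = 9)
t(M) = 9*M
s(J, a) = -3*a + 9*J² (s(J, a) = (9*J)*J - 3*a = 9*J² - 3*a = -3*a + 9*J²)
(s(1 + 12, 13) + 418)² = ((-3*13 + 9*(1 + 12)²) + 418)² = ((-39 + 9*13²) + 418)² = ((-39 + 9*169) + 418)² = ((-39 + 1521) + 418)² = (1482 + 418)² = 1900² = 3610000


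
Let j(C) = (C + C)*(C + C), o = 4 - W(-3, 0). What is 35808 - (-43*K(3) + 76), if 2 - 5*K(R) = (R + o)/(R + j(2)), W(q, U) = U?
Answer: 3395873/95 ≈ 35746.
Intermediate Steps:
o = 4 (o = 4 - 1*0 = 4 + 0 = 4)
j(C) = 4*C² (j(C) = (2*C)*(2*C) = 4*C²)
K(R) = ⅖ - (4 + R)/(5*(16 + R)) (K(R) = ⅖ - (R + 4)/(5*(R + 4*2²)) = ⅖ - (4 + R)/(5*(R + 4*4)) = ⅖ - (4 + R)/(5*(R + 16)) = ⅖ - (4 + R)/(5*(16 + R)))
35808 - (-43*K(3) + 76) = 35808 - (-43*(28 + 3)/(5*(16 + 3)) + 76) = 35808 - (-43*31/(5*19) + 76) = 35808 - (-43*31/95 + 76) = 35808 - (-1333/95 + 76) = 35808 - 1*5887/95 = 35808 - 5887/95 = 3395873/95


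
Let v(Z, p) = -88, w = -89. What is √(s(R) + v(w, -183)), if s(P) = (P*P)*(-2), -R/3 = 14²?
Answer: 2*I*√172894 ≈ 831.61*I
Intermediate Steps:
R = -588 (R = -3*14² = -3*196 = -588)
s(P) = -2*P² (s(P) = P²*(-2) = -2*P²)
√(s(R) + v(w, -183)) = √(-2*(-588)² - 88) = √(-2*345744 - 88) = √(-691488 - 88) = √(-691576) = 2*I*√172894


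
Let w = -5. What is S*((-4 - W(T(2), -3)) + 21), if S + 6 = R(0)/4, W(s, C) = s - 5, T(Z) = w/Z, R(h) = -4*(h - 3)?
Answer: -147/2 ≈ -73.500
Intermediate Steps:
R(h) = 12 - 4*h (R(h) = -4*(-3 + h) = 12 - 4*h)
T(Z) = -5/Z
W(s, C) = -5 + s
S = -3 (S = -6 + (12 - 4*0)/4 = -6 + (12 + 0)*(¼) = -6 + 12*(¼) = -6 + 3 = -3)
S*((-4 - W(T(2), -3)) + 21) = -3*((-4 - (-5 - 5/2)) + 21) = -3*((-4 - 1*(-15/2)) + 21) = -3*((-4 + 15/2) + 21) = -3*(7/2 + 21) = -3*49/2 = -147/2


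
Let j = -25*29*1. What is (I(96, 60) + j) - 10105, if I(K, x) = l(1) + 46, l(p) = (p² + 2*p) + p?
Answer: -10780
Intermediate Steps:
l(p) = p² + 3*p
I(K, x) = 50 (I(K, x) = 1*(3 + 1) + 46 = 1*4 + 46 = 4 + 46 = 50)
j = -725 (j = -725*1 = -725)
(I(96, 60) + j) - 10105 = (50 - 725) - 10105 = -675 - 10105 = -10780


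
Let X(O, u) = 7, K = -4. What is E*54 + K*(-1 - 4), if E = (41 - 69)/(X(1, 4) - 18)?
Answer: 1732/11 ≈ 157.45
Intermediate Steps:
E = 28/11 (E = (41 - 69)/(7 - 18) = -28/(-11) = -28*(-1/11) = 28/11 ≈ 2.5455)
E*54 + K*(-1 - 4) = (28/11)*54 - 4*(-1 - 4) = 1512/11 - 4*(-5) = 1512/11 + 20 = 1732/11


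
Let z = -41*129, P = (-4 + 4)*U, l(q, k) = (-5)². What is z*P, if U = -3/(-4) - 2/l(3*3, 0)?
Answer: 0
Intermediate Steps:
l(q, k) = 25
U = 67/100 (U = -3/(-4) - 2/25 = -3*(-¼) - 2*1/25 = ¾ - 2/25 = 67/100 ≈ 0.67000)
P = 0 (P = (-4 + 4)*(67/100) = 0*(67/100) = 0)
z = -5289
z*P = -5289*0 = 0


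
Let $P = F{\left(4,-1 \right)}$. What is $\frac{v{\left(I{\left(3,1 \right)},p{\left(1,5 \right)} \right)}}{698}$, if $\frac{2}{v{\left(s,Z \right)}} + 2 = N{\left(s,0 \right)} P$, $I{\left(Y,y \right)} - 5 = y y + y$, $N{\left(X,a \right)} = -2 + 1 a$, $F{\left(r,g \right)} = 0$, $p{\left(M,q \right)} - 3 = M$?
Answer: $- \frac{1}{698} \approx -0.0014327$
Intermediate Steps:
$p{\left(M,q \right)} = 3 + M$
$P = 0$
$N{\left(X,a \right)} = -2 + a$
$I{\left(Y,y \right)} = 5 + y + y^{2}$ ($I{\left(Y,y \right)} = 5 + \left(y y + y\right) = 5 + \left(y^{2} + y\right) = 5 + \left(y + y^{2}\right) = 5 + y + y^{2}$)
$v{\left(s,Z \right)} = -1$ ($v{\left(s,Z \right)} = \frac{2}{-2 + \left(-2 + 0\right) 0} = \frac{2}{-2 - 0} = \frac{2}{-2 + 0} = \frac{2}{-2} = 2 \left(- \frac{1}{2}\right) = -1$)
$\frac{v{\left(I{\left(3,1 \right)},p{\left(1,5 \right)} \right)}}{698} = - \frac{1}{698}$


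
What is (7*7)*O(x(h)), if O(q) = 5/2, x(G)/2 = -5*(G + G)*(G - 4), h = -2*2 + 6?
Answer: 245/2 ≈ 122.50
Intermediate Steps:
h = 2 (h = -4 + 6 = 2)
x(G) = -20*G*(-4 + G) (x(G) = 2*(-5*(G + G)*(G - 4)) = 2*(-5*2*G*(-4 + G)) = 2*(-10*G*(-4 + G)) = -20*G*(-4 + G))
O(q) = 5/2 (O(q) = 5*(1/2) = 5/2)
(7*7)*O(x(h)) = (7*7)*(5/2) = 49*(5/2) = 245/2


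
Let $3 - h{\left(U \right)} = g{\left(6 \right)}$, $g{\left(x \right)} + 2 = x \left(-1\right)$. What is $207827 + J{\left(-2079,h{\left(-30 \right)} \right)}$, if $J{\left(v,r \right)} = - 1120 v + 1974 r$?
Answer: $2558021$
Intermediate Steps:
$g{\left(x \right)} = -2 - x$ ($g{\left(x \right)} = -2 + x \left(-1\right) = -2 - x$)
$h{\left(U \right)} = 11$ ($h{\left(U \right)} = 3 - \left(-2 - 6\right) = 3 - -8 = 3 + 8 = 11$)
$207827 + J{\left(-2079,h{\left(-30 \right)} \right)} = 207827 + \left(\left(-1120\right) \left(-2079\right) + 1974 \cdot 11\right) = 207827 + \left(2328480 + 21714\right) = 207827 + 2350194 = 2558021$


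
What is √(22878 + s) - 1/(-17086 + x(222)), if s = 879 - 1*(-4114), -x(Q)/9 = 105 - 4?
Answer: 1/17995 + √27871 ≈ 166.95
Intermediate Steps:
x(Q) = -909 (x(Q) = -9*(105 - 4) = -9*101 = -909)
s = 4993 (s = 879 + 4114 = 4993)
√(22878 + s) - 1/(-17086 + x(222)) = √(22878 + 4993) - 1/(-17086 - 909) = √27871 - 1/(-17995) = √27871 - 1*(-1/17995) = √27871 + 1/17995 = 1/17995 + √27871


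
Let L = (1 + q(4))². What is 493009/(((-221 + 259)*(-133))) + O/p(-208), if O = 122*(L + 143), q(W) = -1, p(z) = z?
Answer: -3667653/20216 ≈ -181.42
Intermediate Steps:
L = 0 (L = (1 - 1)² = 0² = 0)
O = 17446 (O = 122*(0 + 143) = 122*143 = 17446)
493009/(((-221 + 259)*(-133))) + O/p(-208) = 493009/(((-221 + 259)*(-133))) + 17446/(-208) = 493009/((38*(-133))) + 17446*(-1/208) = 493009/(-5054) - 671/8 = 493009*(-1/5054) - 671/8 = -493009/5054 - 671/8 = -3667653/20216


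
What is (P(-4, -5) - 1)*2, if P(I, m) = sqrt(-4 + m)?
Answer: -2 + 6*I ≈ -2.0 + 6.0*I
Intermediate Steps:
(P(-4, -5) - 1)*2 = (sqrt(-4 - 5) - 1)*2 = (sqrt(-9) - 1)*2 = (3*I - 1)*2 = (-1 + 3*I)*2 = -2 + 6*I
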